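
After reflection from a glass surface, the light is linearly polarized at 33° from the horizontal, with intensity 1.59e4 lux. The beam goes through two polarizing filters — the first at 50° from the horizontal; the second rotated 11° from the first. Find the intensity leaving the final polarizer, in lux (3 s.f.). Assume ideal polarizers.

I ≈ 1.40e4 lux

By Malus's law, I₁ = 1.59e4 lux · cos²(17°) = 1.454e+04 lux.
I₂ = I₁ · cos²(11°) = 1.454e+04 · 0.9636 = 1.401e+04 lux.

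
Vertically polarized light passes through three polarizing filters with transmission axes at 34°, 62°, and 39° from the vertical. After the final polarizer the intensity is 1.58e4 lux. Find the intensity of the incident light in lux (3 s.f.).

I₁ = I₀ cos²(34° − 0°) = I₀ cos²(34°) = 0.6873 I₀.
I₂ = I₁ cos²(62° − 34°) = 0.6873 I₀ · cos²(28°) = 0.5358 I₀.
I₃ = I₂ cos²(39° − 62°) = 0.5358 I₀ · cos²(23°) = 0.454 I₀.
So 1.58e4 lux = 0.454 I₀, giving I₀ = 1.58e4/0.454 = 3.48e+04 lux.

I₀ ≈ 3.48e4 lux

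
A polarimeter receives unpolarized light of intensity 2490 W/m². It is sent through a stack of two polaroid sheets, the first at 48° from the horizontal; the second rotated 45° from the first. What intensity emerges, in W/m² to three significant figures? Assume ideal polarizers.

I ≈ 623 W/m²

Unpolarized light through the first polarizer → I₁ = 2490 W/m²/2 = 1245 W/m², polarized at 48°.
I₂ = I₁ · cos²(45°) = 1245 · 0.5 = 622.5 W/m².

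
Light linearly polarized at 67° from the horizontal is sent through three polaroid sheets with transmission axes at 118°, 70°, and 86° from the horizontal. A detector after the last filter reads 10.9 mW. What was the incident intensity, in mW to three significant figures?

By Malus's law, I₁ = I₀ cos²(118° − 67°) = I₀ cos²(51°) = 0.396 I₀.
I₂ = I₁ cos²(70° − 118°) = 0.396 I₀ · cos²(48°) = 0.1773 I₀.
I₃ = I₂ cos²(86° − 70°) = 0.1773 I₀ · cos²(16°) = 0.1639 I₀.
So 10.9 mW = 0.1639 I₀, giving I₀ = 10.9/0.1639 = 66.52 mW.

I₀ ≈ 66.5 mW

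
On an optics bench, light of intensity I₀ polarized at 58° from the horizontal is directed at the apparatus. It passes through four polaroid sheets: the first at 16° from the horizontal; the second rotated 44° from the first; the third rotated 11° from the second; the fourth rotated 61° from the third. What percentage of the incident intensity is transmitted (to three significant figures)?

I₁ = I₀ cos²(16° − 58°) = I₀ cos²(42°) = 0.5523 I₀.
I₂ = I₁ cos²(44°) = 0.5523 · 0.5174 I₀ = 0.2858 I₀.
I₃ = I₂ cos²(11°) = 0.2858 · 0.9636 I₀ = 0.2754 I₀.
I₄ = I₃ cos²(61°) = 0.2754 · 0.235 I₀ = 0.06472 I₀.
That is 6.472% of the incident intensity.

≈ 6.47%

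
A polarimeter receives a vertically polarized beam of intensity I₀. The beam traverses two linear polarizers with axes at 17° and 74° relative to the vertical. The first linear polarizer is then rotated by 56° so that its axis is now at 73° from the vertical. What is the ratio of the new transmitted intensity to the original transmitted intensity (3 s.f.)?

I_new/I_old ≈ 0.315

Before rotation:
I₁ = I₀ cos²(17° − 0°) = I₀ cos²(17°) = 0.9145 I₀.
I₂ = I₁ cos²(74° − 17°) = 0.9145 I₀ · cos²(57°) = 0.2713 I₀.
After rotation:
I₁ = I₀ cos²(73° − 0°) = I₀ cos²(73°) = 0.08548 I₀.
I₂ = I₁ cos²(74° − 73°) = 0.08548 I₀ · cos²(1°) = 0.08546 I₀.
Ratio = 0.08546 / 0.2713 = 0.315.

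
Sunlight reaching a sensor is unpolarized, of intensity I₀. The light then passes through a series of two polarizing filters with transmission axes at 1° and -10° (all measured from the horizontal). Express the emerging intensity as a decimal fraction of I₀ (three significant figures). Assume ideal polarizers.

Unpolarized light through the first polarizer → I₁ = ½ I₀, now polarized at 1°.
I₂ = I₁ cos²(-10° − 1°) = 0.5 I₀ · cos²(11°) = 0.4818 I₀.
Transmitted fraction = 0.4818.

≈ 0.482 I₀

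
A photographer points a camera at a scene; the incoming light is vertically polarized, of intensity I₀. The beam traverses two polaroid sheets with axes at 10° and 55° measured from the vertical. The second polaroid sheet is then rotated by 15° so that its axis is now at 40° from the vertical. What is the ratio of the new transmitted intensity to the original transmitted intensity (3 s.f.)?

Before rotation:
I₁ = I₀ cos²(10° − 0°) = I₀ cos²(10°) = 0.9698 I₀.
I₂ = I₁ cos²(55° − 10°) = 0.9698 I₀ · cos²(45°) = 0.4849 I₀.
After rotation:
I₁ = I₀ cos²(10° − 0°) = I₀ cos²(10°) = 0.9698 I₀.
I₂ = I₁ cos²(40° − 10°) = 0.9698 I₀ · cos²(30°) = 0.7274 I₀.
Ratio = 0.7274 / 0.4849 = 1.5.

I_new/I_old ≈ 1.50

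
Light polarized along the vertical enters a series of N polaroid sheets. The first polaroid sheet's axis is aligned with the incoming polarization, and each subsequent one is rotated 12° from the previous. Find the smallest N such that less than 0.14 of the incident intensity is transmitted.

N = 46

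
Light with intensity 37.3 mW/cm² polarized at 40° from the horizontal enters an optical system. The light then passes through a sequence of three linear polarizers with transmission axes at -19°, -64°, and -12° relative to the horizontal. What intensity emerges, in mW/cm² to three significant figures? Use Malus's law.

By Malus's law, I₁ = 37.3 mW/cm² · cos²(59°) = 9.894 mW/cm².
I₂ = I₁ · cos²(45°) = 9.894 · 0.5 = 4.947 mW/cm².
I₃ = I₂ · cos²(52°) = 4.947 · 0.379 = 1.875 mW/cm².

I ≈ 1.88 mW/cm²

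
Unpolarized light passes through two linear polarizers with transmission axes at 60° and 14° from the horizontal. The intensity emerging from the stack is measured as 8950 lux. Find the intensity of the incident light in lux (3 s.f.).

I₀ ≈ 3.71e4 lux

Unpolarized light through the first polarizer → I₁ = ½ I₀, now polarized at 60°.
I₂ = I₁ cos²(14° − 60°) = 0.5 I₀ · cos²(46°) = 0.2413 I₀.
So 8950 lux = 0.2413 I₀, giving I₀ = 8950/0.2413 = 3.709e+04 lux.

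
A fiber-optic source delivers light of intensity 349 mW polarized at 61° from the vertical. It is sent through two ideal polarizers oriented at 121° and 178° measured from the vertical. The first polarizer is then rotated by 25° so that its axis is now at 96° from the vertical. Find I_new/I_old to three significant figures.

I_new/I_old ≈ 0.175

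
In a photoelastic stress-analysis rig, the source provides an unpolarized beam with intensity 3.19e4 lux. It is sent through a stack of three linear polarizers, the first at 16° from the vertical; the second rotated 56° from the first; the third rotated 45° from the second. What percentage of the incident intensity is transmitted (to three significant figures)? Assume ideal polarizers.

≈ 7.82%

Unpolarized light through the first polarizer → I₁ = 3.19e4 lux/2 = 1.595e+04 lux, polarized at 16°.
I₂ = I₁ · cos²(56°) = 1.595e+04 · 0.3127 = 4988 lux.
I₃ = I₂ · cos²(45°) = 4988 · 0.5 = 2494 lux.
That is 7.817% of the incident intensity.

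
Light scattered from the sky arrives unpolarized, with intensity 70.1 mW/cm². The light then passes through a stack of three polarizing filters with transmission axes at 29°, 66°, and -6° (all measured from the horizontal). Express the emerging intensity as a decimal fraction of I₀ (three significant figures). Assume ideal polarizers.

I/I₀ ≈ 0.0305

Unpolarized light through the first polarizer → I₁ = 70.1 mW/cm²/2 = 35.05 mW/cm², polarized at 29°.
I₂ = I₁ · cos²(37°) = 35.05 · 0.6378 = 22.36 mW/cm².
I₃ = I₂ · cos²(72°) = 22.36 · 0.09549 = 2.135 mW/cm².
Transmitted fraction = 0.03045.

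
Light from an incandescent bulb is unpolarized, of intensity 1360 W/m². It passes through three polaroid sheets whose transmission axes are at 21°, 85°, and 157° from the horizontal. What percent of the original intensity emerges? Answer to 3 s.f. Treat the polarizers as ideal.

≈ 0.918%

Unpolarized light through the first polarizer → I₁ = 1360 W/m²/2 = 680 W/m², polarized at 21°.
I₂ = I₁ · cos²(64°) = 680 · 0.1922 = 130.7 W/m².
I₃ = I₂ · cos²(72°) = 130.7 · 0.09549 = 12.48 W/m².
That is 0.9175% of the incident intensity.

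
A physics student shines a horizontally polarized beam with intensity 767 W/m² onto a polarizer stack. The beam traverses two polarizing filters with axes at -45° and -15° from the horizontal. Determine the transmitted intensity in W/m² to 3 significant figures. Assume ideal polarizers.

I ≈ 288 W/m²

By Malus's law, I₁ = 767 W/m² · cos²(45°) = 383.5 W/m².
I₂ = I₁ · cos²(30°) = 383.5 · 0.75 = 287.6 W/m².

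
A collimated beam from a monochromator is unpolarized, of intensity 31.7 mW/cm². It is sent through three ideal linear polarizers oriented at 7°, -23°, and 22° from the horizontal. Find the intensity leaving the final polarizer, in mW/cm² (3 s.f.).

I ≈ 5.94 mW/cm²

Unpolarized light through the first polarizer → I₁ = 31.7 mW/cm²/2 = 15.85 mW/cm², polarized at 7°.
I₂ = I₁ · cos²(30°) = 15.85 · 0.75 = 11.89 mW/cm².
I₃ = I₂ · cos²(45°) = 11.89 · 0.5 = 5.944 mW/cm².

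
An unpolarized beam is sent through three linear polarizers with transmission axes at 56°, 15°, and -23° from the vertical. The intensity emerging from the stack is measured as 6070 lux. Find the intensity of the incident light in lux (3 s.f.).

I₀ ≈ 3.43e4 lux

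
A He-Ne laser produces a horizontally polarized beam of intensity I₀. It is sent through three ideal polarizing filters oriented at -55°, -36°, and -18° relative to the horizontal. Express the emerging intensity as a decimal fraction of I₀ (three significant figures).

I₁ = I₀ cos²(-55° − 0°) = I₀ cos²(55°) = 0.329 I₀.
I₂ = I₁ cos²(-36° + 55°) = 0.329 I₀ · cos²(19°) = 0.2941 I₀.
I₃ = I₂ cos²(-18° + 36°) = 0.2941 I₀ · cos²(18°) = 0.266 I₀.
Transmitted fraction = 0.266.

≈ 0.266 I₀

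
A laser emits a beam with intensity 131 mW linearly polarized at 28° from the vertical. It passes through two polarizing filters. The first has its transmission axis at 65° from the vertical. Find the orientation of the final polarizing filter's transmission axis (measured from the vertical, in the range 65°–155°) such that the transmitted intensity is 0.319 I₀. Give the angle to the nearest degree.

θ ≈ 110°

I₁ = I₀ cos²(65° − 28°) = I₀ cos²(37°) = 0.6378 I₀.
Need I₂/I₀ = 0.319, so cos²(θ − 65°) = 0.319 / 0.6378 = 0.5001.
θ − 65° = arccos(√0.5001) = 45.0°, giving θ ≈ 65 + 45.0 = 110.0°.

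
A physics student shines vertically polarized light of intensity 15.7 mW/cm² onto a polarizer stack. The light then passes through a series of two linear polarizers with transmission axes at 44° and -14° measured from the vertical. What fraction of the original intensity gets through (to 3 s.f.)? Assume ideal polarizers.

I/I₀ ≈ 0.145

I₁ = 15.7 mW/cm² · cos²(44°) = 8.124 mW/cm².
I₂ = I₁ · cos²(58°) = 8.124 · 0.2808 = 2.281 mW/cm².
Transmitted fraction = 0.1453.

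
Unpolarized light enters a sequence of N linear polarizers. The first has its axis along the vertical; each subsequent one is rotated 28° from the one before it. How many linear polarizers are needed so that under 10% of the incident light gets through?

N = 8

First polarizer halves the unpolarized light: factor 1/2.
Each further stage multiplies by cos²(28°) = 0.7796.
After N polarizers: T = 0.5·0.7796^(N−1). Require T < 0.10 ⇒ N−1 > ln(0.10/0.5)/ln(0.7796) = 6.46, so N−1 ≥ 7 and N = 8.
Check: N=8 gives T = 0.08751 < 0.10; N=7 gives T = 0.1123.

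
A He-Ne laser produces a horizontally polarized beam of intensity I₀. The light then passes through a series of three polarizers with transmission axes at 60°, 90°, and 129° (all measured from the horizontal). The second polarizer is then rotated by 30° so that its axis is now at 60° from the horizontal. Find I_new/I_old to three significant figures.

Before rotation:
I₁ = I₀ cos²(60° − 0°) = I₀ cos²(60°) = 0.25 I₀.
I₂ = I₁ cos²(90° − 60°) = 0.25 I₀ · cos²(30°) = 0.1875 I₀.
I₃ = I₂ cos²(129° − 90°) = 0.1875 I₀ · cos²(39°) = 0.1132 I₀.
After rotation:
I₁ = I₀ cos²(60° − 0°) = I₀ cos²(60°) = 0.25 I₀.
I₂ = I₁ cos²(60° − 60°) = 0.25 I₀ · cos²(0°) = 0.25 I₀.
I₃ = I₂ cos²(129° − 60°) = 0.25 I₀ · cos²(69°) = 0.03211 I₀.
Ratio = 0.03211 / 0.1132 = 0.2835.

I_new/I_old ≈ 0.284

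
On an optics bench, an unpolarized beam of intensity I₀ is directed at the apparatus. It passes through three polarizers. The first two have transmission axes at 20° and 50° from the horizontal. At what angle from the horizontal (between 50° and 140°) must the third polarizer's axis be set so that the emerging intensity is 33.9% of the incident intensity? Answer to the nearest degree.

Unpolarized light through the first polarizer → I₁ = ½ I₀, now polarized at 20°.
I₂ = I₁ cos²(50° − 20°) = 0.5 I₀ · cos²(30°) = 0.375 I₀.
Need I₃/I₀ = 0.339, so cos²(θ − 50°) = 0.339 / 0.375 = 0.904.
θ − 50° = arccos(√0.904) = 18.0°, giving θ ≈ 50 + 18.0 = 68.0°.

θ ≈ 68°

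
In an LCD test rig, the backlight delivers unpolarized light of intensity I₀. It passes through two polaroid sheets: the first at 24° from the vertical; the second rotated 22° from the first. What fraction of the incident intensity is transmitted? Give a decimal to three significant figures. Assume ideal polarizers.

Unpolarized light through the first polarizer → I₁ = ½ I₀, now polarized at 24°.
I₂ = I₁ cos²(22°) = 0.5 · 0.8597 I₀ = 0.4298 I₀.
Transmitted fraction = 0.4298.

≈ 0.430 I₀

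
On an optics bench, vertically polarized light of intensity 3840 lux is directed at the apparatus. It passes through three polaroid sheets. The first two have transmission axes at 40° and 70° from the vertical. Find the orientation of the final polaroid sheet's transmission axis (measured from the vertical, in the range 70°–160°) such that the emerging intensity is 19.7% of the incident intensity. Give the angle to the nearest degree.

By Malus's law, I₁ = I₀ cos²(40° − 0°) = I₀ cos²(40°) = 0.5868 I₀.
I₂ = I₁ cos²(70° − 40°) = 0.5868 I₀ · cos²(30°) = 0.4401 I₀.
Need I₃/I₀ = 0.197, so cos²(θ − 70°) = 0.197 / 0.4401 = 0.4476.
θ − 70° = arccos(√0.4476) = 48.0°, giving θ ≈ 70 + 48.0 = 118.0°.

θ ≈ 118°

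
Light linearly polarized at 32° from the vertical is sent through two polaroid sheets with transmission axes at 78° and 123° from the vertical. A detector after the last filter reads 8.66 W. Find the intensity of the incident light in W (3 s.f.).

I₁ = I₀ cos²(78° − 32°) = I₀ cos²(46°) = 0.4826 I₀.
I₂ = I₁ cos²(123° − 78°) = 0.4826 I₀ · cos²(45°) = 0.2413 I₀.
So 8.66 W = 0.2413 I₀, giving I₀ = 8.66/0.2413 = 35.89 W.

I₀ ≈ 35.9 W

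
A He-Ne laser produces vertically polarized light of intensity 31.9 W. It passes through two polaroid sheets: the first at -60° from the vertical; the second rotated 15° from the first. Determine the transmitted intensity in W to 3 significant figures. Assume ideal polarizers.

I ≈ 7.44 W

By Malus's law, I₁ = 31.9 W · cos²(60°) = 7.975 W.
I₂ = I₁ · cos²(15°) = 7.975 · 0.933 = 7.441 W.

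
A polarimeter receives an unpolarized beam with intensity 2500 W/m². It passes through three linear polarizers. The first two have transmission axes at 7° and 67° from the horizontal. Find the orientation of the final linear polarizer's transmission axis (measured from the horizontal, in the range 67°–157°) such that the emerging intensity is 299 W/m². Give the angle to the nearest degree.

θ ≈ 79°

Unpolarized light through the first polarizer → I₁ = ½ I₀, now polarized at 7°.
I₂ = I₁ cos²(67° − 7°) = 0.5 I₀ · cos²(60°) = 0.125 I₀.
Target fraction: 299 / 2500 W/m² = 0.1196 of I₀.
Need I₃/I₀ = 0.1196, so cos²(θ − 67°) = 0.1196 / 0.125 = 0.9568.
θ − 67° = arccos(√0.9568) = 12.0°, giving θ ≈ 67 + 12.0 = 79.0°.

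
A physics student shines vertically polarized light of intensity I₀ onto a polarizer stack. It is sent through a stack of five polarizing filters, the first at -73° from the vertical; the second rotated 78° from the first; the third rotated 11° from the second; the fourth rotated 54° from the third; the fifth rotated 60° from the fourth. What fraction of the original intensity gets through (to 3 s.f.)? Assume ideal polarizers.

I₁ = I₀ cos²(-73° − 0°) = I₀ cos²(73°) = 0.08548 I₀.
I₂ = I₁ cos²(78°) = 0.08548 · 0.04323 I₀ = 0.003695 I₀.
I₃ = I₂ cos²(11°) = 0.003695 · 0.9636 I₀ = 0.003561 I₀.
I₄ = I₃ cos²(54°) = 0.003561 · 0.3455 I₀ = 0.00123 I₀.
I₅ = I₄ cos²(60°) = 0.00123 · 0.25 I₀ = 0.0003075 I₀.
Transmitted fraction = 0.0003075.

≈ 0.000308 I₀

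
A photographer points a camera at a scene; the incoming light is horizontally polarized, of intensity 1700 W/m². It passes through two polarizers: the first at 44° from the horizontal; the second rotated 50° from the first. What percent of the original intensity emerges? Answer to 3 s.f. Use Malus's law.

≈ 21.4%

By Malus's law, I₁ = 1700 W/m² · cos²(44°) = 879.7 W/m².
I₂ = I₁ · cos²(50°) = 879.7 · 0.4132 = 363.5 W/m².
That is 21.38% of the incident intensity.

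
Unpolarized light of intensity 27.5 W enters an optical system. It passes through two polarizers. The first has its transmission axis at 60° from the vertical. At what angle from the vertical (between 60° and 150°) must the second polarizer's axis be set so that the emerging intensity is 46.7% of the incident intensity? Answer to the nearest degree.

θ ≈ 75°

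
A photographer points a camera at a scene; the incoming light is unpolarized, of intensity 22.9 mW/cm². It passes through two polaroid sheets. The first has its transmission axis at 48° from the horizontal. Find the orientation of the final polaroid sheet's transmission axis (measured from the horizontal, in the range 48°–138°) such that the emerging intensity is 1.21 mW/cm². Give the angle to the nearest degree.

Unpolarized light through the first polarizer → I₁ = ½ I₀, now polarized at 48°.
Target fraction: 1.21 / 22.9 mW/cm² = 0.05284 of I₀.
Need I₂/I₀ = 0.05284, so cos²(θ − 48°) = 0.05284 / 0.5 = 0.1057.
θ − 48° = arccos(√0.1057) = 71.0°, giving θ ≈ 48 + 71.0 = 119.0°.

θ ≈ 119°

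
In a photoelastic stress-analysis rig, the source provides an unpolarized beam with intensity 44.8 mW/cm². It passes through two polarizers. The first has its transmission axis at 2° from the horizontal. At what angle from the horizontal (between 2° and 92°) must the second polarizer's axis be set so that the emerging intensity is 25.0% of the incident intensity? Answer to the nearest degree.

θ ≈ 47°

Unpolarized light through the first polarizer → I₁ = ½ I₀, now polarized at 2°.
Need I₂/I₀ = 0.25, so cos²(θ − 2°) = 0.25 / 0.5 = 0.5.
θ − 2° = arccos(√0.5) = 45.0°, giving θ ≈ 2 + 45.0 = 47.0°.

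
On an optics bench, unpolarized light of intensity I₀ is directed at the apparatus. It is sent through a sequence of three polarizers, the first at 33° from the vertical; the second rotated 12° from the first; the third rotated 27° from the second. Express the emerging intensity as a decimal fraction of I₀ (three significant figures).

≈ 0.380 I₀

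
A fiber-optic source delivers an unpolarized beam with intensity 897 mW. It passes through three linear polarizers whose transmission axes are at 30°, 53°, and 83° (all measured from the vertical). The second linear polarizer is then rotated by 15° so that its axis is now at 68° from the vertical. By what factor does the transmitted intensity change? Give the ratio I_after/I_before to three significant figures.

I_new/I_old ≈ 0.912

Before rotation:
Unpolarized light through the first polarizer → I₁ = ½ I₀, now polarized at 30°.
I₂ = I₁ cos²(53° − 30°) = 0.5 I₀ · cos²(23°) = 0.4237 I₀.
I₃ = I₂ cos²(83° − 53°) = 0.4237 I₀ · cos²(30°) = 0.3177 I₀.
After rotation:
Unpolarized light through the first polarizer → I₁ = ½ I₀, now polarized at 30°.
I₂ = I₁ cos²(68° − 30°) = 0.5 I₀ · cos²(38°) = 0.3105 I₀.
I₃ = I₂ cos²(83° − 68°) = 0.3105 I₀ · cos²(15°) = 0.2897 I₀.
Ratio = 0.2897 / 0.3177 = 0.9117.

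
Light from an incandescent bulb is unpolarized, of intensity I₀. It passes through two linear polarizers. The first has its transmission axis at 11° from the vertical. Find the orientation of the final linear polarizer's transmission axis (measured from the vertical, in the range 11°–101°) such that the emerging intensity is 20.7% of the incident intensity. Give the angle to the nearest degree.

Unpolarized light through the first polarizer → I₁ = ½ I₀, now polarized at 11°.
Need I₂/I₀ = 0.207, so cos²(θ − 11°) = 0.207 / 0.5 = 0.414.
θ − 11° = arccos(√0.414) = 50.0°, giving θ ≈ 11 + 50.0 = 61.0°.

θ ≈ 61°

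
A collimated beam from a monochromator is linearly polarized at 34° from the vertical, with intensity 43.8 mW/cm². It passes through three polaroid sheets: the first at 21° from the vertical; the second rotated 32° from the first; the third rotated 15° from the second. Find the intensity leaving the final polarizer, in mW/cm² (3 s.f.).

I₁ = 43.8 mW/cm² · cos²(13°) = 41.58 mW/cm².
I₂ = I₁ · cos²(32°) = 41.58 · 0.7192 = 29.91 mW/cm².
I₃ = I₂ · cos²(15°) = 29.91 · 0.933 = 27.9 mW/cm².

I ≈ 27.9 mW/cm²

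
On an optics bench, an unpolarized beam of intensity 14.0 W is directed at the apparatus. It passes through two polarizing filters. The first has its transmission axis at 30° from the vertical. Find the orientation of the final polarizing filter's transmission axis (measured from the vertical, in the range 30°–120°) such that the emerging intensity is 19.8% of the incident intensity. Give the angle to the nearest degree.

θ ≈ 81°

Unpolarized light through the first polarizer → I₁ = ½ I₀, now polarized at 30°.
Need I₂/I₀ = 0.198, so cos²(θ − 30°) = 0.198 / 0.5 = 0.396.
θ − 30° = arccos(√0.396) = 51.0°, giving θ ≈ 30 + 51.0 = 81.0°.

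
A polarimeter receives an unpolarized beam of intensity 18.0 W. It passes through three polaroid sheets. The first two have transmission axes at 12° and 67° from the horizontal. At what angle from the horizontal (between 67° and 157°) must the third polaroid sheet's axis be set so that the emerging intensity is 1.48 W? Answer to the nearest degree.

Unpolarized light through the first polarizer → I₁ = ½ I₀, now polarized at 12°.
I₂ = I₁ cos²(67° − 12°) = 0.5 I₀ · cos²(55°) = 0.1645 I₀.
Target fraction: 1.48 / 18.0 W = 0.08222 of I₀.
Need I₃/I₀ = 0.08222, so cos²(θ − 67°) = 0.08222 / 0.1645 = 0.4998.
θ − 67° = arccos(√0.4998) = 45.0°, giving θ ≈ 67 + 45.0 = 112.0°.

θ ≈ 112°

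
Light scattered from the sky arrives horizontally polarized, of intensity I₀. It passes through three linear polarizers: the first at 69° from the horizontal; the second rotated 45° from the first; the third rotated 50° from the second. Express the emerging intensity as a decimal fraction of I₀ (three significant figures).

By Malus's law, I₁ = I₀ cos²(69° − 0°) = I₀ cos²(69°) = 0.1284 I₀.
I₂ = I₁ cos²(45°) = 0.1284 · 0.5 I₀ = 0.06421 I₀.
I₃ = I₂ cos²(50°) = 0.06421 · 0.4132 I₀ = 0.02653 I₀.
Transmitted fraction = 0.02653.

≈ 0.0265 I₀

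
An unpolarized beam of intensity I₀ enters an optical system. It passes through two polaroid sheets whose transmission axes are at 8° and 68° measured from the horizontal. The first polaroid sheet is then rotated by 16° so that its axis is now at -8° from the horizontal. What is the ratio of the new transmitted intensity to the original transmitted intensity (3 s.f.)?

I_new/I_old ≈ 0.234

Before rotation:
Unpolarized light through the first polarizer → I₁ = ½ I₀, now polarized at 8°.
I₂ = I₁ cos²(68° − 8°) = 0.5 I₀ · cos²(60°) = 0.125 I₀.
After rotation:
Unpolarized light through the first polarizer → I₁ = ½ I₀, now polarized at -8°.
I₂ = I₁ cos²(68° + 8°) = 0.5 I₀ · cos²(76°) = 0.02926 I₀.
Ratio = 0.02926 / 0.125 = 0.2341.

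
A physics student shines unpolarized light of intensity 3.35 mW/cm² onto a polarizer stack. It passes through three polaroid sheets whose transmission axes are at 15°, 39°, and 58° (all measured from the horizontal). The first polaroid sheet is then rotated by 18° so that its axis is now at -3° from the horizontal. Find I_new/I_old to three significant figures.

I_new/I_old ≈ 0.662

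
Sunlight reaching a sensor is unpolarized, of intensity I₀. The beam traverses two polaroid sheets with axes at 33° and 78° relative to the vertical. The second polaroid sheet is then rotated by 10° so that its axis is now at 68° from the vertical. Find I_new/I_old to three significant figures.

I_new/I_old ≈ 1.34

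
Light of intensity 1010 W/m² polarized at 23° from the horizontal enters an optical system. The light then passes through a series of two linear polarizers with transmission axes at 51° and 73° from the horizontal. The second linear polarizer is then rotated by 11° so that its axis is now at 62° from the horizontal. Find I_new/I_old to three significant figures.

I_new/I_old ≈ 1.12

Before rotation:
I₁ = I₀ cos²(51° − 23°) = I₀ cos²(28°) = 0.7796 I₀.
I₂ = I₁ cos²(73° − 51°) = 0.7796 I₀ · cos²(22°) = 0.6702 I₀.
After rotation:
I₁ = I₀ cos²(51° − 23°) = I₀ cos²(28°) = 0.7796 I₀.
I₂ = I₁ cos²(62° − 51°) = 0.7796 I₀ · cos²(11°) = 0.7512 I₀.
Ratio = 0.7512 / 0.6702 = 1.121.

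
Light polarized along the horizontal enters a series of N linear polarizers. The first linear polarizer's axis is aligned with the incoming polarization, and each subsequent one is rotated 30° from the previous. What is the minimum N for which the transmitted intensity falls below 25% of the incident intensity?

First polarizer is aligned with the polarization: full transmission.
Each further stage multiplies by cos²(30°) = 0.75.
After N polarizers: T = 0.75^(N−1). Require T < 0.25 ⇒ N−1 > ln(0.25)/ln(0.75) = 4.82, so N−1 ≥ 5 and N = 6.
Check: N=6 gives T = 0.2373 < 0.25; N=5 gives T = 0.3164.

N = 6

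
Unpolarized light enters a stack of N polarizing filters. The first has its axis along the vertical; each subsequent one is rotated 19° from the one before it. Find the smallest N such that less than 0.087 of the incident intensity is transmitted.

N = 17

First polarizer halves the unpolarized light: factor 1/2.
Each further stage multiplies by cos²(19°) = 0.894.
After N polarizers: T = 0.5·0.894^(N−1). Require T < 0.087 ⇒ N−1 > ln(0.087/0.5)/ln(0.894) = 15.61, so N−1 ≥ 16 and N = 17.
Check: N=17 gives T = 0.08326 < 0.087; N=16 gives T = 0.09313.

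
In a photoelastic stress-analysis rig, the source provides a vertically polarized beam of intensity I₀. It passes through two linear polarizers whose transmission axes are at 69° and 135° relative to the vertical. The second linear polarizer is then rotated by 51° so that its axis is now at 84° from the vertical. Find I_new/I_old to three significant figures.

Before rotation:
I₁ = I₀ cos²(69° − 0°) = I₀ cos²(69°) = 0.1284 I₀.
I₂ = I₁ cos²(135° − 69°) = 0.1284 I₀ · cos²(66°) = 0.02125 I₀.
After rotation:
I₁ = I₀ cos²(69° − 0°) = I₀ cos²(69°) = 0.1284 I₀.
I₂ = I₁ cos²(84° − 69°) = 0.1284 I₀ · cos²(15°) = 0.1198 I₀.
Ratio = 0.1198 / 0.02125 = 5.64.

I_new/I_old ≈ 5.64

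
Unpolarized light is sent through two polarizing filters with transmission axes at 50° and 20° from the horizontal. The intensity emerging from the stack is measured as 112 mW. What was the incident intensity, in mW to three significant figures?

Unpolarized light through the first polarizer → I₁ = ½ I₀, now polarized at 50°.
I₂ = I₁ cos²(20° − 50°) = 0.5 I₀ · cos²(30°) = 0.375 I₀.
So 112 mW = 0.375 I₀, giving I₀ = 112/0.375 = 298.7 mW.

I₀ ≈ 299 mW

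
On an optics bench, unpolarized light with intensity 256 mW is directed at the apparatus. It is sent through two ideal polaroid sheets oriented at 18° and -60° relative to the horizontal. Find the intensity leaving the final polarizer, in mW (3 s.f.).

Unpolarized light through the first polarizer → I₁ = 256 mW/2 = 128 mW, polarized at 18°.
I₂ = I₁ · cos²(78°) = 128 · 0.04323 = 5.533 mW.

I ≈ 5.53 mW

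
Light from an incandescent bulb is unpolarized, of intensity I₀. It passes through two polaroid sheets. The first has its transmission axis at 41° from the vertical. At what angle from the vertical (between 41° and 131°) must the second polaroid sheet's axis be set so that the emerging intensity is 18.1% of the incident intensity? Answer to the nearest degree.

θ ≈ 94°

Unpolarized light through the first polarizer → I₁ = ½ I₀, now polarized at 41°.
Need I₂/I₀ = 0.181, so cos²(θ − 41°) = 0.181 / 0.5 = 0.362.
θ − 41° = arccos(√0.362) = 53.0°, giving θ ≈ 41 + 53.0 = 94.0°.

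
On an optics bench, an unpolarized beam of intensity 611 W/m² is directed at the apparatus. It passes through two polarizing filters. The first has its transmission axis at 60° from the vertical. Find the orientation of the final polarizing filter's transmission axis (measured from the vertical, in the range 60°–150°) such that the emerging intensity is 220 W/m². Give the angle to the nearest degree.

Unpolarized light through the first polarizer → I₁ = ½ I₀, now polarized at 60°.
Target fraction: 220 / 611 W/m² = 0.3601 of I₀.
Need I₂/I₀ = 0.3601, so cos²(θ − 60°) = 0.3601 / 0.5 = 0.7201.
θ − 60° = arccos(√0.7201) = 31.9°, giving θ ≈ 60 + 31.9 = 91.9°.

θ ≈ 92°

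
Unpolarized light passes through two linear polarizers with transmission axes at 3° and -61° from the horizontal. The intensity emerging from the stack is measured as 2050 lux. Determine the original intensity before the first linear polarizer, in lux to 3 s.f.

I₀ ≈ 2.13e4 lux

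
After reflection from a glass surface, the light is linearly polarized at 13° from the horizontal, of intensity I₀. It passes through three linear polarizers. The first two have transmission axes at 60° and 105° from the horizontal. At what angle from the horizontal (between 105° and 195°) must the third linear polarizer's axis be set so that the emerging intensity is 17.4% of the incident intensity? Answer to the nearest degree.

θ ≈ 135°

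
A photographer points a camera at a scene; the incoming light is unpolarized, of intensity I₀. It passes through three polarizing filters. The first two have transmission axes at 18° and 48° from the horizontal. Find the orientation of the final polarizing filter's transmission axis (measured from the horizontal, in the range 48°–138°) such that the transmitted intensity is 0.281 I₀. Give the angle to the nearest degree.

θ ≈ 78°

Unpolarized light through the first polarizer → I₁ = ½ I₀, now polarized at 18°.
I₂ = I₁ cos²(48° − 18°) = 0.5 I₀ · cos²(30°) = 0.375 I₀.
Need I₃/I₀ = 0.281, so cos²(θ − 48°) = 0.281 / 0.375 = 0.7493.
θ − 48° = arccos(√0.7493) = 30.0°, giving θ ≈ 48 + 30.0 = 78.0°.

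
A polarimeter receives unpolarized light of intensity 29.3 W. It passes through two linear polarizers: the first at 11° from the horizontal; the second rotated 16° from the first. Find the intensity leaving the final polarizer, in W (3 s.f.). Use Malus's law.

Unpolarized light through the first polarizer → I₁ = 29.3 W/2 = 14.65 W, polarized at 11°.
I₂ = I₁ · cos²(16°) = 14.65 · 0.924 = 13.54 W.

I ≈ 13.5 W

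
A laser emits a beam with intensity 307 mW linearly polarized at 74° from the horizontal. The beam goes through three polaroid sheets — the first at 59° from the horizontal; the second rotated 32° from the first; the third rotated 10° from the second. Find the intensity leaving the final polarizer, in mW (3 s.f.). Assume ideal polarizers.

I₁ = 307 mW · cos²(15°) = 286.4 mW.
I₂ = I₁ · cos²(32°) = 286.4 · 0.7192 = 206 mW.
I₃ = I₂ · cos²(10°) = 206 · 0.9698 = 199.8 mW.

I ≈ 200 mW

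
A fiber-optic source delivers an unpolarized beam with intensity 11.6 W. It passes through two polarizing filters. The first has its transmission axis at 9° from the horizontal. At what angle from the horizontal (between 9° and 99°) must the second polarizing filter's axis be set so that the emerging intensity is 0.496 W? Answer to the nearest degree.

Unpolarized light through the first polarizer → I₁ = ½ I₀, now polarized at 9°.
Target fraction: 0.496 / 11.6 W = 0.04276 of I₀.
Need I₂/I₀ = 0.04276, so cos²(θ − 9°) = 0.04276 / 0.5 = 0.08552.
θ − 9° = arccos(√0.08552) = 73.0°, giving θ ≈ 9 + 73.0 = 82.0°.

θ ≈ 82°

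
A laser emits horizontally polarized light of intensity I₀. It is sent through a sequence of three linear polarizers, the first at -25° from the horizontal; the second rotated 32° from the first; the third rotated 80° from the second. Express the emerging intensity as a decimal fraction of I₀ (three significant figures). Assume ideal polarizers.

≈ 0.0178 I₀

I₁ = I₀ cos²(-25° − 0°) = I₀ cos²(25°) = 0.8214 I₀.
I₂ = I₁ cos²(32°) = 0.8214 · 0.7192 I₀ = 0.5907 I₀.
I₃ = I₂ cos²(80°) = 0.5907 · 0.03015 I₀ = 0.01781 I₀.
Transmitted fraction = 0.01781.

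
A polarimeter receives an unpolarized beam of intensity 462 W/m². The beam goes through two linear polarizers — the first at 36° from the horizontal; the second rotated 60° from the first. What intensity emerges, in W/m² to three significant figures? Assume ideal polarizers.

I ≈ 57.8 W/m²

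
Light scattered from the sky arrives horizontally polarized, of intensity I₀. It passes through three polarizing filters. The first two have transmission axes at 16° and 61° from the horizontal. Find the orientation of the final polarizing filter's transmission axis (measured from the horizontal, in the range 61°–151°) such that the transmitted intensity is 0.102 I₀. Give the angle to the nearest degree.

θ ≈ 123°

I₁ = I₀ cos²(16° − 0°) = I₀ cos²(16°) = 0.924 I₀.
I₂ = I₁ cos²(61° − 16°) = 0.924 I₀ · cos²(45°) = 0.462 I₀.
Need I₃/I₀ = 0.102, so cos²(θ − 61°) = 0.102 / 0.462 = 0.2208.
θ − 61° = arccos(√0.2208) = 62.0°, giving θ ≈ 61 + 62.0 = 123.0°.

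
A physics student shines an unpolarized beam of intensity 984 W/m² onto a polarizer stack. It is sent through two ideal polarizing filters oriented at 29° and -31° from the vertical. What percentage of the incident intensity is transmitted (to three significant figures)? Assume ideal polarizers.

≈ 12.5%

Unpolarized light through the first polarizer → I₁ = 984 W/m²/2 = 492 W/m², polarized at 29°.
I₂ = I₁ · cos²(60°) = 492 · 0.25 = 123 W/m².
That is 12.5% of the incident intensity.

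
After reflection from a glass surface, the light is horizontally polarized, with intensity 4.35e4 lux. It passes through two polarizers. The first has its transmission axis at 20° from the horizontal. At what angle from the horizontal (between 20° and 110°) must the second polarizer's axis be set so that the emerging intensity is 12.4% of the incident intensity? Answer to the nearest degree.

θ ≈ 88°

I₁ = I₀ cos²(20° − 0°) = I₀ cos²(20°) = 0.883 I₀.
Need I₂/I₀ = 0.124, so cos²(θ − 20°) = 0.124 / 0.883 = 0.1404.
θ − 20° = arccos(√0.1404) = 68.0°, giving θ ≈ 20 + 68.0 = 88.0°.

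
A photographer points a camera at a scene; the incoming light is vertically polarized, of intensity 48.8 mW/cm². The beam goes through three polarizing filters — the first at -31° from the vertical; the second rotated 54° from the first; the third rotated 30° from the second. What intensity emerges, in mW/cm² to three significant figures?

I ≈ 9.29 mW/cm²

I₁ = 48.8 mW/cm² · cos²(31°) = 35.86 mW/cm².
I₂ = I₁ · cos²(54°) = 35.86 · 0.3455 = 12.39 mW/cm².
I₃ = I₂ · cos²(30°) = 12.39 · 0.75 = 9.291 mW/cm².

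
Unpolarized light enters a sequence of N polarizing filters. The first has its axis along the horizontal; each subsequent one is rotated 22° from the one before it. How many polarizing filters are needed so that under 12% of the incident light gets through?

First polarizer halves the unpolarized light: factor 1/2.
Each further stage multiplies by cos²(22°) = 0.8597.
After N polarizers: T = 0.5·0.8597^(N−1). Require T < 0.12 ⇒ N−1 > ln(0.12/0.5)/ln(0.8597) = 9.44, so N−1 ≥ 10 and N = 11.
Check: N=11 gives T = 0.1102 < 0.12; N=10 gives T = 0.1282.

N = 11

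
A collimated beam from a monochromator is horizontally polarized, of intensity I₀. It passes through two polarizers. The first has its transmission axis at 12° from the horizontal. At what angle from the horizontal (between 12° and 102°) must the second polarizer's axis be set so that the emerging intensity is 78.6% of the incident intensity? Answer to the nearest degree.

θ ≈ 37°

By Malus's law, I₁ = I₀ cos²(12° − 0°) = I₀ cos²(12°) = 0.9568 I₀.
Need I₂/I₀ = 0.786, so cos²(θ − 12°) = 0.786 / 0.9568 = 0.8215.
θ − 12° = arccos(√0.8215) = 25.0°, giving θ ≈ 12 + 25.0 = 37.0°.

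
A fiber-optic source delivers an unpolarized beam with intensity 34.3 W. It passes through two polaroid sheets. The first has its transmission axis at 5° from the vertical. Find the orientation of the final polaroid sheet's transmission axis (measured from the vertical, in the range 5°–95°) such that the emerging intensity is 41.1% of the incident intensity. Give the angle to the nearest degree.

θ ≈ 30°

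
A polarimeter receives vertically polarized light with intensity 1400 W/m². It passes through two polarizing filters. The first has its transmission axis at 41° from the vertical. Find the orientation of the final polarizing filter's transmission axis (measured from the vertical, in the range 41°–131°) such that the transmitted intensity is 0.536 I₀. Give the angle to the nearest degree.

θ ≈ 55°

I₁ = I₀ cos²(41° − 0°) = I₀ cos²(41°) = 0.5696 I₀.
Need I₂/I₀ = 0.536, so cos²(θ − 41°) = 0.536 / 0.5696 = 0.941.
θ − 41° = arccos(√0.941) = 14.1°, giving θ ≈ 41 + 14.1 = 55.1°.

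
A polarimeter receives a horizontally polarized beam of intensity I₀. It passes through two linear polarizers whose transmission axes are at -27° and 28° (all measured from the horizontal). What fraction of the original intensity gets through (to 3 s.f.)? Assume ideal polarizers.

≈ 0.261 I₀

I₁ = I₀ cos²(-27° − 0°) = I₀ cos²(27°) = 0.7939 I₀.
I₂ = I₁ cos²(28° + 27°) = 0.7939 I₀ · cos²(55°) = 0.2612 I₀.
Transmitted fraction = 0.2612.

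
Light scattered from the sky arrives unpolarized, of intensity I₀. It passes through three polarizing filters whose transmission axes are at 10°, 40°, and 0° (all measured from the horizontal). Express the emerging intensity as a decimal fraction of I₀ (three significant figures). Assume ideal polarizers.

Unpolarized light through the first polarizer → I₁ = ½ I₀, now polarized at 10°.
I₂ = I₁ cos²(40° − 10°) = 0.5 I₀ · cos²(30°) = 0.375 I₀.
I₃ = I₂ cos²(0° − 40°) = 0.375 I₀ · cos²(40°) = 0.2201 I₀.
Transmitted fraction = 0.2201.

≈ 0.220 I₀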